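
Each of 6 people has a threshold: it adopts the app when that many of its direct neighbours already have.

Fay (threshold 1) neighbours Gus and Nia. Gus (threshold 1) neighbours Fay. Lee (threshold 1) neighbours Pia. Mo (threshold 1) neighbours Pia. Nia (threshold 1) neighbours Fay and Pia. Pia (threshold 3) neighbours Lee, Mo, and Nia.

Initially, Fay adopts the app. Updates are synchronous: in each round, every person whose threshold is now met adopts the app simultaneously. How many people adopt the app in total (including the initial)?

Round 1 — Fay adopts the app (initial).
Round 2 — checking thresholds:
  Gus: 1 of 1 neighbours ≥ 1, adopts the app.
  Nia: 1 of 2 neighbours ≥ 1, adopts the app.
Round 3 — no new adoptions; cascade stops.

3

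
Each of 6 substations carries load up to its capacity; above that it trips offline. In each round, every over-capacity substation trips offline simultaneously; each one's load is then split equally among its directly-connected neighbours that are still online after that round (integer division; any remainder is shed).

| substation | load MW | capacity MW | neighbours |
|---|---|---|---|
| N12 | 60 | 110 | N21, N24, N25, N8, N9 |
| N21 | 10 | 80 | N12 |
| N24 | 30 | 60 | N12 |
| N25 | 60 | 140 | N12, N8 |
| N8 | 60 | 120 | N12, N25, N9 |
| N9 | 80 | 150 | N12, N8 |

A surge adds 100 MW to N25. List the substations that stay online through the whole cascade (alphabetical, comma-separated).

N21

Round 1 — N25 at 160 > 140. N25 trips offline.
  N25 sheds 160 MW to N12, N8: 80 each.
    N12: 60+80 = 140 > 110
    N8: 60+80 = 140 > 120
Round 2 — N12, N8 trip offline.
  N12 sheds 140 MW to N21, N24, N9: 46 each (2 lost).
    N21: 10+46 = 56 ≤ 80
    N24: 30+46 = 76 > 60
    N9: 80+46 = 126 ≤ 150
  N8 sheds 140 MW to N9: 140 each.
    N9: 126+140 = 266 > 150
Round 3 — N24, N9 trip offline.
  N24 sheds 76 MW: no online neighbours, lost.
  N9 sheds 266 MW: no online neighbours, lost.
No further trips.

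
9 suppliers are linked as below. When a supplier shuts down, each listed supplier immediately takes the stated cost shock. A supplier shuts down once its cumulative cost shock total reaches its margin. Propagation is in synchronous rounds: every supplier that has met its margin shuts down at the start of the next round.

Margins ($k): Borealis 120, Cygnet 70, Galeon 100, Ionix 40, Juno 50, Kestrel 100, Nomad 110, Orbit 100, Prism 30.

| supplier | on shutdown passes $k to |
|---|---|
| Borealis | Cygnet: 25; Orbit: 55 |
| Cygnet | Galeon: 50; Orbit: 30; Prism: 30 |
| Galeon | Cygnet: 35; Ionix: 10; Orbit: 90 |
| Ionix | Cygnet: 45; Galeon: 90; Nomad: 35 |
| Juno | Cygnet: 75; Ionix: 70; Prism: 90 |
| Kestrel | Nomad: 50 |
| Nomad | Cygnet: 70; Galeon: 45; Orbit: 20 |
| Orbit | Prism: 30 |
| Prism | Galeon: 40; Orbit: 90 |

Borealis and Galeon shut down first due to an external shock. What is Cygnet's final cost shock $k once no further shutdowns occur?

60

Round 1 — Borealis, Galeon shut down (initial).
  Cygnet: +25+35 → 60 < 70
  Ionix: +10 → 10 < 40
  Orbit: +55+90 → 145 ≥ 100
Round 2 — Orbit shuts down.
  Prism: +30 → 30 ≥ 30
Round 3 — Prism shuts down.
No further shutdowns.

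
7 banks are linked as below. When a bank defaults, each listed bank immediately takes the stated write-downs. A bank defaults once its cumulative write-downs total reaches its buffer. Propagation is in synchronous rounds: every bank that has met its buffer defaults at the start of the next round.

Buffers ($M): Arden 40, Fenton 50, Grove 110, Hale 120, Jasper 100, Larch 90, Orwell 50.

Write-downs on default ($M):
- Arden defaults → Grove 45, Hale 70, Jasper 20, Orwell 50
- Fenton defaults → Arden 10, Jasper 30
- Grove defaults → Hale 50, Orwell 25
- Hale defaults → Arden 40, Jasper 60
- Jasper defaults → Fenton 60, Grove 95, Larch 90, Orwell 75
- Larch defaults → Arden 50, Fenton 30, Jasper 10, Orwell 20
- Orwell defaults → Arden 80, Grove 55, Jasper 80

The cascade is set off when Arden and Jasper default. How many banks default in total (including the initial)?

Round 1 — Arden, Jasper default (initial).
  Fenton: +60 → 60 ≥ 50
  Grove: +45+95 → 140 ≥ 110
  Hale: +70 → 70 < 120
  Larch: +90 → 90 ≥ 90
  Orwell: +50+75 → 125 ≥ 50
Round 2 — Fenton, Grove, Larch, Orwell default.
  Hale: +50 → 120 ≥ 120
Round 3 — Hale defaults.
No further defaults.

7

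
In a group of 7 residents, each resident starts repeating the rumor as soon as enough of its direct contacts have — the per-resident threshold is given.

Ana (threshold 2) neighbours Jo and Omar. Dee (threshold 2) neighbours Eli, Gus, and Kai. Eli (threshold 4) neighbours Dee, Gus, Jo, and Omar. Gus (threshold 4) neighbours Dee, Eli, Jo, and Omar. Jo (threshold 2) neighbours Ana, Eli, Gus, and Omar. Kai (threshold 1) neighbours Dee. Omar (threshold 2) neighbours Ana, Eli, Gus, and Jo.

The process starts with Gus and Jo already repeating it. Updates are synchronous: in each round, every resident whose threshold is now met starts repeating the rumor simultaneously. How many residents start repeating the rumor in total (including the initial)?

4

Round 1 — Gus, Jo start repeating the rumor (initial).
Round 2 — checking thresholds:
  Ana: 1 of 2 neighbours < 2, below threshold.
  Dee: 1 of 3 neighbours < 2, below threshold.
  Eli: 2 of 4 neighbours < 4, below threshold.
  Omar: 2 of 4 neighbours ≥ 2, starts repeating the rumor.
Round 3 — checking thresholds:
  Ana: 2 of 2 neighbours ≥ 2, starts repeating the rumor.
  Dee: 1 of 3 neighbours < 2, below threshold.
  Eli: 3 of 4 neighbours < 4, below threshold.
Round 4 — no new spreads; cascade stops.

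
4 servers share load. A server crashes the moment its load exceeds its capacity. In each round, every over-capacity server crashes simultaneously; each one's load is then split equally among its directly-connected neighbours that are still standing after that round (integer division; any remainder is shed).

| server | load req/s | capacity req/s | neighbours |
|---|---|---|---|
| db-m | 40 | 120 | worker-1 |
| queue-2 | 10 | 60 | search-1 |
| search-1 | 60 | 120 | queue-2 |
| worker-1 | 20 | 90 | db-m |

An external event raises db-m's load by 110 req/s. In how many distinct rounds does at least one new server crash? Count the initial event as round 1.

2

Round 1 — db-m at 150 > 120. db-m crashes.
  db-m sheds 150 req/s to worker-1: 150 each.
    worker-1: 20+150 = 170 > 90
Round 2 — worker-1 crashes.
  worker-1 sheds 170 req/s: no online neighbours, lost.
No further crashes.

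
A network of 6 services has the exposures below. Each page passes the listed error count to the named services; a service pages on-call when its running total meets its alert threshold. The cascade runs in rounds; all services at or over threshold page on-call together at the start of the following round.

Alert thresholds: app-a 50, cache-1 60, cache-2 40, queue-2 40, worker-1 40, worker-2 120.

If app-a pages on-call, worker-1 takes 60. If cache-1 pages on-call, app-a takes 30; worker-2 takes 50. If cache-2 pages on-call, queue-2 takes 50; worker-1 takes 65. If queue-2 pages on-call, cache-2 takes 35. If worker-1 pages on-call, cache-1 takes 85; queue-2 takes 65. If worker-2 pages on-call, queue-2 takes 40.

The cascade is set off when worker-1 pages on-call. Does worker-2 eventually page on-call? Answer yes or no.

Round 1 — worker-1 pages on-call (initial).
  cache-1: +85 → 85 ≥ 60
  queue-2: +65 → 65 ≥ 40
Round 2 — cache-1, queue-2 page on-call.
  app-a: +30 → 30 < 50
  cache-2: +35 → 35 < 40
  worker-2: +50 → 50 < 120
No further pages.

no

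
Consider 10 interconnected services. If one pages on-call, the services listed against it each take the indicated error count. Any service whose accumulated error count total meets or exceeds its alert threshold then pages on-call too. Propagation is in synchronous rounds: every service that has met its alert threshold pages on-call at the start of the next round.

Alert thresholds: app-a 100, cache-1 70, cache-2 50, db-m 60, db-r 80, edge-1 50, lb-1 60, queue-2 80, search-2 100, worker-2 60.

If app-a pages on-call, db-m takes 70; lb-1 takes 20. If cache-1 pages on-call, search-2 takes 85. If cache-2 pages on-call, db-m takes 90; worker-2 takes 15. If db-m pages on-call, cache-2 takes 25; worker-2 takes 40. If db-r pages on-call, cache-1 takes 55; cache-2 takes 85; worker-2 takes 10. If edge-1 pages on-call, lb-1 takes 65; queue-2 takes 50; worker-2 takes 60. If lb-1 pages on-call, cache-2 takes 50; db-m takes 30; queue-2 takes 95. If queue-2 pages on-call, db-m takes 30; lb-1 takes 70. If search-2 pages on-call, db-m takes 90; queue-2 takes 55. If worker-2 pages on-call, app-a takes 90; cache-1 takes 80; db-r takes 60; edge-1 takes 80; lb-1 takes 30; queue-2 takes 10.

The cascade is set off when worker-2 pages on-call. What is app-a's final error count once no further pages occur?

90

Round 1 — worker-2 pages on-call (initial).
  app-a: +90 → 90 < 100
  cache-1: +80 → 80 ≥ 70
  db-r: +60 → 60 < 80
  edge-1: +80 → 80 ≥ 50
  lb-1: +30 → 30 < 60
  queue-2: +10 → 10 < 80
Round 2 — cache-1, edge-1 page on-call.
  lb-1: +65 → 95 ≥ 60
  queue-2: +50 → 60 < 80
  search-2: +85 → 85 < 100
Round 3 — lb-1 pages on-call.
  cache-2: +50 → 50 ≥ 50
  db-m: +30 → 30 < 60
  queue-2: +95 → 155 ≥ 80
Round 4 — cache-2, queue-2 page on-call.
  db-m: +90+30 → 150 ≥ 60
Round 5 — db-m pages on-call.
No further pages.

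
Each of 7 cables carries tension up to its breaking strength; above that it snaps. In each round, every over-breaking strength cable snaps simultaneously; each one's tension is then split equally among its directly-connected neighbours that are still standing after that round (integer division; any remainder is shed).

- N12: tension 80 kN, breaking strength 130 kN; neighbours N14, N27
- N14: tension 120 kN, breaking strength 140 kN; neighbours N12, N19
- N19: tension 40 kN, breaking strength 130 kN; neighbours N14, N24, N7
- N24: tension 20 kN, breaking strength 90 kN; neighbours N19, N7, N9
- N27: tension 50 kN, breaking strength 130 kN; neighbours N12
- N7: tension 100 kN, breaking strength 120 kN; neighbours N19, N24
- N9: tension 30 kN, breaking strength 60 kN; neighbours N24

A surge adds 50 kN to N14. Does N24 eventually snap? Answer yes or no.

Round 1 — N14 at 170 > 140. N14 snaps.
  N14 sheds 170 kN to N12, N19: 85 each.
    N12: 80+85 = 165 > 130
    N19: 40+85 = 125 ≤ 130
Round 2 — N12 snaps.
  N12 sheds 165 kN to N27: 165 each.
    N27: 50+165 = 215 > 130
Round 3 — N27 snaps.
  N27 sheds 215 kN: no online neighbours, lost.
No further breaks.

no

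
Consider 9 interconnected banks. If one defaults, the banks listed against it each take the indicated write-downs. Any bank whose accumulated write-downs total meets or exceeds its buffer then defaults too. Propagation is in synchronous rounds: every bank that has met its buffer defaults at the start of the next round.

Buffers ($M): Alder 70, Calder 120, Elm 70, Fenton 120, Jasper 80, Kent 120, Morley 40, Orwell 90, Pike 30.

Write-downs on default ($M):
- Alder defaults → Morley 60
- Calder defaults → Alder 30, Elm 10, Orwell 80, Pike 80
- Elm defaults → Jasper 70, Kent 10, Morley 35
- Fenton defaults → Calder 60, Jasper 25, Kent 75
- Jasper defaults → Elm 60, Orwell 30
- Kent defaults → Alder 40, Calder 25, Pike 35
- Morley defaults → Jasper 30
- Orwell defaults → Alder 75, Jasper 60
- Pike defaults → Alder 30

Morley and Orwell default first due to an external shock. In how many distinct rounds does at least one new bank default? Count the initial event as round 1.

2

Round 1 — Morley, Orwell default (initial).
  Alder: +75 → 75 ≥ 70
  Jasper: +30+60 → 90 ≥ 80
Round 2 — Alder, Jasper default.
  Elm: +60 → 60 < 70
No further defaults.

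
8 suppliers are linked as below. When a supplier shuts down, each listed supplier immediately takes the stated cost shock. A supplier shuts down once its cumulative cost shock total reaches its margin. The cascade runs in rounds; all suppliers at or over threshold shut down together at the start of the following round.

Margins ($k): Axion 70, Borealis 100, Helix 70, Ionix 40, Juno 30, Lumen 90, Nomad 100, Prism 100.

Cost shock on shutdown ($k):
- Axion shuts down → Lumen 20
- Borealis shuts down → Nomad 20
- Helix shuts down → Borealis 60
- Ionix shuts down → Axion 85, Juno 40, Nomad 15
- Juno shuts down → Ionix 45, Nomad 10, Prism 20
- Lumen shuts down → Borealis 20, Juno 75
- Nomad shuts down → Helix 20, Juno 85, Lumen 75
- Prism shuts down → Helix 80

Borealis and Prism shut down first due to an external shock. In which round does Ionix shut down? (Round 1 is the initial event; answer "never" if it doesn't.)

never

Round 1 — Borealis, Prism shut down (initial).
  Helix: +80 → 80 ≥ 70
  Nomad: +20 → 20 < 100
Round 2 — Helix shuts down.
No further shutdowns.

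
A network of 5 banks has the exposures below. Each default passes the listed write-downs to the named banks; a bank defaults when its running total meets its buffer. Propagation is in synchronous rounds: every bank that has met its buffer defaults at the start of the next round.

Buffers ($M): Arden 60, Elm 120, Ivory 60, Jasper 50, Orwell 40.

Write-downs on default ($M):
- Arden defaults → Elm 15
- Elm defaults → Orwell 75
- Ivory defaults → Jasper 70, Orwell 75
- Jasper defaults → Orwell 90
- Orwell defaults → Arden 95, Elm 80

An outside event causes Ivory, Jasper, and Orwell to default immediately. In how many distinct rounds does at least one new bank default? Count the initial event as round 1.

2

Round 1 — Ivory, Jasper, Orwell default (initial).
  Arden: +95 → 95 ≥ 60
  Elm: +80 → 80 < 120
Round 2 — Arden defaults.
  Elm: +15 → 95 < 120
No further defaults.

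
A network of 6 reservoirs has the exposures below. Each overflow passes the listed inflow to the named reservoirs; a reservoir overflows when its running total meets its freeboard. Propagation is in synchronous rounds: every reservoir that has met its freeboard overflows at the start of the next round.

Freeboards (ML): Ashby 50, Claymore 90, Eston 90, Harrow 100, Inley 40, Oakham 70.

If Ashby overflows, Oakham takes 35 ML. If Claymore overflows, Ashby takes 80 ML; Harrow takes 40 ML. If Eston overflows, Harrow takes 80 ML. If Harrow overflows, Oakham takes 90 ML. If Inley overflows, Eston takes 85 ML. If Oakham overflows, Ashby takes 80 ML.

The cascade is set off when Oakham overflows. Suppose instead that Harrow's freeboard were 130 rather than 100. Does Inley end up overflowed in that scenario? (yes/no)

no

With Harrow's freeboard at 130:
Round 1 — Oakham overflows (initial).
  Ashby: +80 → 80 ≥ 50
Round 2 — Ashby overflows.
No further overflows.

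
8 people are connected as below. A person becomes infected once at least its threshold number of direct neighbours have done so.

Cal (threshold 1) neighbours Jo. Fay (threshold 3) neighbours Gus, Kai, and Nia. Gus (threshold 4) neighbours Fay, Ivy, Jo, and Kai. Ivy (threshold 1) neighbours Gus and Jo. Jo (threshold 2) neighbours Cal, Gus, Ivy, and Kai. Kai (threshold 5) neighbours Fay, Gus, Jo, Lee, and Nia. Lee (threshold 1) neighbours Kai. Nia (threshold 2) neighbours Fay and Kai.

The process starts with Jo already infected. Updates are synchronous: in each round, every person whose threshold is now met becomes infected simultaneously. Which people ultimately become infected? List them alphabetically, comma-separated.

Round 1 — Jo becomes infected (initial).
Round 2 — checking thresholds:
  Cal: 1 of 1 neighbours ≥ 1, becomes infected.
  Gus: 1 of 4 neighbours < 4, not yet.
  Ivy: 1 of 2 neighbours ≥ 1, becomes infected.
  Kai: 1 of 5 neighbours < 5, not yet.
Round 3 — no new infections; cascade stops.

Cal, Ivy, Jo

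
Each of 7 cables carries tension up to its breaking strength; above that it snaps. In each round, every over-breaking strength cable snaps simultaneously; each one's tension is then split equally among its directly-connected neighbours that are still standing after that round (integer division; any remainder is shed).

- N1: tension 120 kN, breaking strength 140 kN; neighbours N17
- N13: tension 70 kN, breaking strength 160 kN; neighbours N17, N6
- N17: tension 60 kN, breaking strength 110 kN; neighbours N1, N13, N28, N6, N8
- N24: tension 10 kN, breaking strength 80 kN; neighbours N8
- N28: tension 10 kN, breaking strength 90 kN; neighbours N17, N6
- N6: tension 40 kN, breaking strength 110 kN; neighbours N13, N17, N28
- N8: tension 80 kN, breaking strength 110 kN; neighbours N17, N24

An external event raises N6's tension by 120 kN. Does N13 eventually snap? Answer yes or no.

no

Round 1 — N6 at 160 > 110. N6 snaps.
  N6 sheds 160 kN to N13, N17, N28: 53 each (1 lost).
    N13: 70+53 = 123 ≤ 160
    N17: 60+53 = 113 > 110
    N28: 10+53 = 63 ≤ 90
Round 2 — N17 snaps.
  N17 sheds 113 kN to N1, N13, N28, N8: 28 each (1 lost).
    N1: 120+28 = 148 > 140
    N13: 123+28 = 151 ≤ 160
    N28: 63+28 = 91 > 90
    N8: 80+28 = 108 ≤ 110
Round 3 — N1, N28 snap.
  N1 sheds 148 kN: no online neighbours, lost.
  N28 sheds 91 kN: no online neighbours, lost.
No further breaks.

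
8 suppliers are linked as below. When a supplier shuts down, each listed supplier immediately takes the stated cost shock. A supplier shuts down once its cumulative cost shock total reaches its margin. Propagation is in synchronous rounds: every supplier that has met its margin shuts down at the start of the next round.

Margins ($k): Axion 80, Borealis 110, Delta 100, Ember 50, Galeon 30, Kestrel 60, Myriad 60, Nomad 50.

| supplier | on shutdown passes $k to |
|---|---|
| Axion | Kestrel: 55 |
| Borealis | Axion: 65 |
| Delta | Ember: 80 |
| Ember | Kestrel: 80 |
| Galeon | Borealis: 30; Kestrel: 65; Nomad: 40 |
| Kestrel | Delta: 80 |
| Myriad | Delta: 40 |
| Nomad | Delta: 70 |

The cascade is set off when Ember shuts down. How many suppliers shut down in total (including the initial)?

Round 1 — Ember shuts down (initial).
  Kestrel: +80 → 80 ≥ 60
Round 2 — Kestrel shuts down.
  Delta: +80 → 80 < 100
No further shutdowns.

2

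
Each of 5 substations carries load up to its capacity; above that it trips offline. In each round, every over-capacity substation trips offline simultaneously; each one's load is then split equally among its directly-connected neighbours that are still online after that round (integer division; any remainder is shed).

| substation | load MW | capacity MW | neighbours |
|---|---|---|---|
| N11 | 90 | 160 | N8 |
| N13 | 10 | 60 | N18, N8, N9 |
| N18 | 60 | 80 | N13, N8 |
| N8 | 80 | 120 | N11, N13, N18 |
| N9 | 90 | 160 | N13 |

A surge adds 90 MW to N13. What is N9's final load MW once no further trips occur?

123

Round 1 — N13 at 100 > 60. N13 trips offline.
  N13 sheds 100 MW to N18, N8, N9: 33 each (1 lost).
    N18: 60+33 = 93 > 80
    N8: 80+33 = 113 ≤ 120
    N9: 90+33 = 123 ≤ 160
Round 2 — N18 trips offline.
  N18 sheds 93 MW to N8: 93 each.
    N8: 113+93 = 206 > 120
Round 3 — N8 trips offline.
  N8 sheds 206 MW to N11: 206 each.
    N11: 90+206 = 296 > 160
Round 4 — N11 trips offline.
  N11 sheds 296 MW: no online neighbours, lost.
No further trips.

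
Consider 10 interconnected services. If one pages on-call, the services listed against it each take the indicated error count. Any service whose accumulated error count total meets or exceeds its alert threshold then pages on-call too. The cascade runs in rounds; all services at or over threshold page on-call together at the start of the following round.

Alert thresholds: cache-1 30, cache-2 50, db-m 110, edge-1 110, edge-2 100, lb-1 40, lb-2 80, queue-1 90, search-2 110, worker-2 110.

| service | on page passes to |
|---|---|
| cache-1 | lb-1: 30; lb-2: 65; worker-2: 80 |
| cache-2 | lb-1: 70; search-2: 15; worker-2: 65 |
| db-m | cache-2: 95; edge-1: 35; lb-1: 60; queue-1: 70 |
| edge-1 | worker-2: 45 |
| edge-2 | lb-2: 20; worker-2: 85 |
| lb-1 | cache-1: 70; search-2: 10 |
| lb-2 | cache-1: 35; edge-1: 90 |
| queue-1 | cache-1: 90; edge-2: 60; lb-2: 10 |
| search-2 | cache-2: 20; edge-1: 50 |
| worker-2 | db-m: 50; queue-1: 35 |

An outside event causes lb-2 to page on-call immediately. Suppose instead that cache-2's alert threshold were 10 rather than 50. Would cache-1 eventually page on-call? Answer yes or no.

With cache-2's alert threshold at 10:
Round 1 — lb-2 pages on-call (initial).
  cache-1: +35 → 35 ≥ 30
  edge-1: +90 → 90 < 110
Round 2 — cache-1 pages on-call.
  lb-1: +30 → 30 < 40
  worker-2: +80 → 80 < 110
No further pages.

yes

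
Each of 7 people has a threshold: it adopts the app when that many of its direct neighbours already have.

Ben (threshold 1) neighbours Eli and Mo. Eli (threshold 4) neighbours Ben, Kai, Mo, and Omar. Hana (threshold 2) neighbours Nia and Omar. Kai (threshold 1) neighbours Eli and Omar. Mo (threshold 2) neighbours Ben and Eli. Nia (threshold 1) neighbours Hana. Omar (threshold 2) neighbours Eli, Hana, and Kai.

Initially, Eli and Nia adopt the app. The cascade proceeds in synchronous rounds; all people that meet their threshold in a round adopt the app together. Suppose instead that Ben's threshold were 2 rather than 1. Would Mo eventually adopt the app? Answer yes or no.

no

With Ben's threshold at 2:
Round 1 — Eli, Nia adopt the app (initial).
Round 2 — checking thresholds:
  Ben: 1 of 2 neighbours < 2, not yet.
  Hana: 1 of 2 neighbours < 2, not yet.
  Kai: 1 of 2 neighbours ≥ 1, adopts the app.
  Mo: 1 of 2 neighbours < 2, not yet.
  Omar: 1 of 3 neighbours < 2, not yet.
Round 3 — checking thresholds:
  Ben: 1 of 2 neighbours < 2, not yet.
  Hana: 1 of 2 neighbours < 2, not yet.
  Mo: 1 of 2 neighbours < 2, not yet.
  Omar: 2 of 3 neighbours ≥ 2, adopts the app.
Round 4 — checking thresholds:
  Ben: 1 of 2 neighbours < 2, not yet.
  Hana: 2 of 2 neighbours ≥ 2, adopts the app.
  Mo: 1 of 2 neighbours < 2, not yet.
Round 5 — no new adoptions; cascade stops.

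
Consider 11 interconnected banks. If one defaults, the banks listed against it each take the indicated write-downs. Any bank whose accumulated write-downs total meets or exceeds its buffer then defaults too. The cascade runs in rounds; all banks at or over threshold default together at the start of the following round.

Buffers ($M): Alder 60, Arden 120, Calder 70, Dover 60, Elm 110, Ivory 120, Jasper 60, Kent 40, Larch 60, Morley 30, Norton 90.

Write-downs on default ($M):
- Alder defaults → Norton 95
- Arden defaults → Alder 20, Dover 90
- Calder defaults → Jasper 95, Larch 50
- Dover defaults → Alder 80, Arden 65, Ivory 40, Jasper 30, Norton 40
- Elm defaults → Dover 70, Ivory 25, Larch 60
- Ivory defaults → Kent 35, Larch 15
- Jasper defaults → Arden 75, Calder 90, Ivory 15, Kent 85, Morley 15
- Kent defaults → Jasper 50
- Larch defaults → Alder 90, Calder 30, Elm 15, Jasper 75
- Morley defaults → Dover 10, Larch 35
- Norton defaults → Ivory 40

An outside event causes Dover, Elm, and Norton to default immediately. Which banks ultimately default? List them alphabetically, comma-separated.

Alder, Arden, Calder, Dover, Elm, Ivory, Jasper, Kent, Larch, Norton

Round 1 — Dover, Elm, Norton default (initial).
  Alder: +80 → 80 ≥ 60
  Arden: +65 → 65 < 120
  Ivory: +40+25+40 → 105 < 120
  Jasper: +30 → 30 < 60
  Larch: +60 → 60 ≥ 60
Round 2 — Alder, Larch default.
  Calder: +30 → 30 < 70
  Jasper: +75 → 105 ≥ 60
Round 3 — Jasper defaults.
  Arden: +75 → 140 ≥ 120
  Calder: +90 → 120 ≥ 70
  Ivory: +15 → 120 ≥ 120
  Kent: +85 → 85 ≥ 40
  Morley: +15 → 15 < 30
Round 4 — Arden, Calder, Ivory, Kent default.
No further defaults.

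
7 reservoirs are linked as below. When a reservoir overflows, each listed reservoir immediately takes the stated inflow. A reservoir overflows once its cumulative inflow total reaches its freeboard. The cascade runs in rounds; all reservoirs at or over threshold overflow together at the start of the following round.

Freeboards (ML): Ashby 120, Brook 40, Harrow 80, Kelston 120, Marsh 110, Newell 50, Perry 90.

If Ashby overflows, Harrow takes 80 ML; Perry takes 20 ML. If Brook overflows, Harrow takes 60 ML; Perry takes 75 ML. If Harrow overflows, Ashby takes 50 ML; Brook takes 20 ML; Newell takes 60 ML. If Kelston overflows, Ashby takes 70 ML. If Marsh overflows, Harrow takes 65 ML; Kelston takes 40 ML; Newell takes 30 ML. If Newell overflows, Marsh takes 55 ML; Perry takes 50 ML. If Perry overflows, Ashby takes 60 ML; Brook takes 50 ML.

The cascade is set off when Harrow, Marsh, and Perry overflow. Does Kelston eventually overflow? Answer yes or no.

Round 1 — Harrow, Marsh, Perry overflow (initial).
  Ashby: +50+60 → 110 < 120
  Brook: +20+50 → 70 ≥ 40
  Kelston: +40 → 40 < 120
  Newell: +60+30 → 90 ≥ 50
Round 2 — Brook, Newell overflow.
No further overflows.

no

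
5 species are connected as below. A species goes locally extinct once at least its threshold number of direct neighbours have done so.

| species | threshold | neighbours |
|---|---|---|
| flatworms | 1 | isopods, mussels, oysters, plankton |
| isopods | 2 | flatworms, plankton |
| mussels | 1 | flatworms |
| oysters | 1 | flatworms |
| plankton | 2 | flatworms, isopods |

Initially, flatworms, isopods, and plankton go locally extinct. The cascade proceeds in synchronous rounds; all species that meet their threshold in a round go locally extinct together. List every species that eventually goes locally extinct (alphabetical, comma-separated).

flatworms, isopods, mussels, oysters, plankton

Round 1 — flatworms, isopods, plankton go locally extinct (initial).
Round 2 — checking thresholds:
  mussels: 1 of 1 neighbours ≥ 1, goes locally extinct.
  oysters: 1 of 1 neighbours ≥ 1, goes locally extinct.
Round 3 — no new extinctions; cascade stops.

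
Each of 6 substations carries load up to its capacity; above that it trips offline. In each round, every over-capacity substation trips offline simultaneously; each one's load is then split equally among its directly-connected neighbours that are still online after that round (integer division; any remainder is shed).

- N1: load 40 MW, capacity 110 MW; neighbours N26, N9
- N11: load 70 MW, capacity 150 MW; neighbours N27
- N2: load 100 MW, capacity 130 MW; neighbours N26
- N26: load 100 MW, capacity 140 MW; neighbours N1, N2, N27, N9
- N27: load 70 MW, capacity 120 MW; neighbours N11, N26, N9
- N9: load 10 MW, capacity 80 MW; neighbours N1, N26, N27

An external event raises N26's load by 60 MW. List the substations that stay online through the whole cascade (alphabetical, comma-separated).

N1, N11, N27, N9

Round 1 — N26 at 160 > 140. N26 trips offline.
  N26 sheds 160 MW to N1, N2, N27, N9: 40 each.
    N1: 40+40 = 80 ≤ 110
    N2: 100+40 = 140 > 130
    N27: 70+40 = 110 ≤ 120
    N9: 10+40 = 50 ≤ 80
Round 2 — N2 trips offline.
  N2 sheds 140 MW: no online neighbours, lost.
No further trips.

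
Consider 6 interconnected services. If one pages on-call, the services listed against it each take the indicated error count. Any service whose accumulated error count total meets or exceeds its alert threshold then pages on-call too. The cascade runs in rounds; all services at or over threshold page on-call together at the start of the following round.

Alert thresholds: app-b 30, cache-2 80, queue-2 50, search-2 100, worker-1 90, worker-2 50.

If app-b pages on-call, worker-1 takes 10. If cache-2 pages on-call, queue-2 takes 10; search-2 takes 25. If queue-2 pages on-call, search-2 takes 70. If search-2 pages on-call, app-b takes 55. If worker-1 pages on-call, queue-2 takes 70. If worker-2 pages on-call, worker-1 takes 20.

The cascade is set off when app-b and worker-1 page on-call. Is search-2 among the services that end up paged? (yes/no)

no

Round 1 — app-b, worker-1 page on-call (initial).
  queue-2: +70 → 70 ≥ 50
Round 2 — queue-2 pages on-call.
  search-2: +70 → 70 < 100
No further pages.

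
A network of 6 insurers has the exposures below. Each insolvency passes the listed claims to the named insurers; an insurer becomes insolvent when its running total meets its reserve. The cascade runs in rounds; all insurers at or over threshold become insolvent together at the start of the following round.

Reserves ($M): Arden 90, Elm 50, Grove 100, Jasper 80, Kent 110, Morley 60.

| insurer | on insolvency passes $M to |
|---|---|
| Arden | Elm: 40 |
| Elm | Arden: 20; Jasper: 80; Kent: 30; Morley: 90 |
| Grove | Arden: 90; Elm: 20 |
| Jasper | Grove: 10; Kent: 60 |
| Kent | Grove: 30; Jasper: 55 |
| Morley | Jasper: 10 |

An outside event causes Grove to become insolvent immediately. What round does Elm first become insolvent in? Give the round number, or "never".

3

Round 1 — Grove becomes insolvent (initial).
  Arden: +90 → 90 ≥ 90
  Elm: +20 → 20 < 50
Round 2 — Arden becomes insolvent.
  Elm: +40 → 60 ≥ 50
Round 3 — Elm becomes insolvent.
  Jasper: +80 → 80 ≥ 80
  Kent: +30 → 30 < 110
  Morley: +90 → 90 ≥ 60
Round 4 — Jasper, Morley become insolvent.
  Kent: +60 → 90 < 110
No further insolvencies.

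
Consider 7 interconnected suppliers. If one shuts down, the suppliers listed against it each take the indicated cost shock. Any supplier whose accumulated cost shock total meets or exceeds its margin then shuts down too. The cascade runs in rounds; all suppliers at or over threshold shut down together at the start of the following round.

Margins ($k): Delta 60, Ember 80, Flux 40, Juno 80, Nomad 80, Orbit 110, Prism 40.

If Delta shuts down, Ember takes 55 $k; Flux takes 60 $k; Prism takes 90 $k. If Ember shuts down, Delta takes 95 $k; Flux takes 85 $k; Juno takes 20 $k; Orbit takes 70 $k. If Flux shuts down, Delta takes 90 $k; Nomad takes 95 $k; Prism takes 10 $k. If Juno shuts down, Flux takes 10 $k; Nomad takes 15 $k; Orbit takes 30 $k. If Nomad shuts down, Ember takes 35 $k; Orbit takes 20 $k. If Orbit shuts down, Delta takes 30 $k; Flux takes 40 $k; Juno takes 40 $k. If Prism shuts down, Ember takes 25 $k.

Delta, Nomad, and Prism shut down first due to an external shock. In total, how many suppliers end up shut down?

Round 1 — Delta, Nomad, Prism shut down (initial).
  Ember: +55+35+25 → 115 ≥ 80
  Flux: +60 → 60 ≥ 40
  Orbit: +20 → 20 < 110
Round 2 — Ember, Flux shut down.
  Juno: +20 → 20 < 80
  Orbit: +70 → 90 < 110
No further shutdowns.

5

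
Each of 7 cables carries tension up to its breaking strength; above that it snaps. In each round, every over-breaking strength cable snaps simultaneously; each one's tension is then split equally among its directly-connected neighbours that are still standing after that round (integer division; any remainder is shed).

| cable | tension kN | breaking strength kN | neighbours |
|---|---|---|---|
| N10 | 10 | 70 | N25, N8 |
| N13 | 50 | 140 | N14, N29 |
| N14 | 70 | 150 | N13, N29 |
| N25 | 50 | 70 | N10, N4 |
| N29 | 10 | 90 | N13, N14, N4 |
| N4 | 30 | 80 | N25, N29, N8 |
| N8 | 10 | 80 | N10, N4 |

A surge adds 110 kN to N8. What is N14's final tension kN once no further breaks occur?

Round 1 — N8 at 120 > 80. N8 snaps.
  N8 sheds 120 kN to N10, N4: 60 each.
    N10: 10+60 = 70 ≤ 70
    N4: 30+60 = 90 > 80
Round 2 — N4 snaps.
  N4 sheds 90 kN to N25, N29: 45 each.
    N25: 50+45 = 95 > 70
    N29: 10+45 = 55 ≤ 90
Round 3 — N25 snaps.
  N25 sheds 95 kN to N10: 95 each.
    N10: 70+95 = 165 > 70
Round 4 — N10 snaps.
  N10 sheds 165 kN: no online neighbours, lost.
No further breaks.

70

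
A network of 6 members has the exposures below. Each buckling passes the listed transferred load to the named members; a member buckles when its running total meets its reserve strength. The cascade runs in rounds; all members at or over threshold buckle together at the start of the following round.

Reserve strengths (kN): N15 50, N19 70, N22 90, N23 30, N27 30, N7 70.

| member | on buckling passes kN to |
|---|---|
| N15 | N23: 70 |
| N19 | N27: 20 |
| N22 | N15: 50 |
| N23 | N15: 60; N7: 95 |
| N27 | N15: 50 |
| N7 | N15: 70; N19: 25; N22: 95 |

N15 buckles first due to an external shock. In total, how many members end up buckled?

4

Round 1 — N15 buckles (initial).
  N23: +70 → 70 ≥ 30
Round 2 — N23 buckles.
  N7: +95 → 95 ≥ 70
Round 3 — N7 buckles.
  N19: +25 → 25 < 70
  N22: +95 → 95 ≥ 90
Round 4 — N22 buckles.
No further bucklings.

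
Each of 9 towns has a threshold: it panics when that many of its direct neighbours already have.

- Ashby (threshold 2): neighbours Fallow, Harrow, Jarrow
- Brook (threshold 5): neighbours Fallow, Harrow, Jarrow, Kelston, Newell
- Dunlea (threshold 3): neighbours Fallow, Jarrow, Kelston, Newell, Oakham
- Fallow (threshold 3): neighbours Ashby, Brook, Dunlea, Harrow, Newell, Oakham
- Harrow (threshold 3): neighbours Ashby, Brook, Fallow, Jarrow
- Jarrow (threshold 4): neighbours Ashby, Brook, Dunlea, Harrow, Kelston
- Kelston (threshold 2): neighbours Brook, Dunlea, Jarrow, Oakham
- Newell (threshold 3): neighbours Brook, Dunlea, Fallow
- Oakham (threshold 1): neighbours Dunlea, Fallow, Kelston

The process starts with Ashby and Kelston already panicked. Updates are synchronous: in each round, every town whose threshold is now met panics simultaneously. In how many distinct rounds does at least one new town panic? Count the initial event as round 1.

2

Round 1 — Ashby, Kelston panic (initial).
Round 2 — checking thresholds:
  Brook: 1 of 5 neighbours < 5, holds.
  Dunlea: 1 of 5 neighbours < 3, holds.
  Fallow: 1 of 6 neighbours < 3, holds.
  Harrow: 1 of 4 neighbours < 3, holds.
  Jarrow: 2 of 5 neighbours < 4, holds.
  Oakham: 1 of 3 neighbours ≥ 1, panics.
Round 3 — no new panics; cascade stops.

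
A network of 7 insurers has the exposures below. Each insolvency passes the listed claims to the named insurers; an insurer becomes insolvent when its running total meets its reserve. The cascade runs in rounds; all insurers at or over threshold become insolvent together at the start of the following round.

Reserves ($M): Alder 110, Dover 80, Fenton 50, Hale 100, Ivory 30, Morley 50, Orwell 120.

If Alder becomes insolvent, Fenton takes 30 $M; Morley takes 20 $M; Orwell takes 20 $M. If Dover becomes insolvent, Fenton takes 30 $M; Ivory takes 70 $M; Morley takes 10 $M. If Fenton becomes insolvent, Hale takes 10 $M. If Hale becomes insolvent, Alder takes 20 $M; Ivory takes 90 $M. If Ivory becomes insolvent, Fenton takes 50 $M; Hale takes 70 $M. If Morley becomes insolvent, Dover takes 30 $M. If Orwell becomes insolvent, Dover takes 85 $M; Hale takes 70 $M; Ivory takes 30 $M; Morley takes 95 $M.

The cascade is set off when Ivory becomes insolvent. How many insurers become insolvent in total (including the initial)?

Round 1 — Ivory becomes insolvent (initial).
  Fenton: +50 → 50 ≥ 50
  Hale: +70 → 70 < 100
Round 2 — Fenton becomes insolvent.
  Hale: +10 → 80 < 100
No further insolvencies.

2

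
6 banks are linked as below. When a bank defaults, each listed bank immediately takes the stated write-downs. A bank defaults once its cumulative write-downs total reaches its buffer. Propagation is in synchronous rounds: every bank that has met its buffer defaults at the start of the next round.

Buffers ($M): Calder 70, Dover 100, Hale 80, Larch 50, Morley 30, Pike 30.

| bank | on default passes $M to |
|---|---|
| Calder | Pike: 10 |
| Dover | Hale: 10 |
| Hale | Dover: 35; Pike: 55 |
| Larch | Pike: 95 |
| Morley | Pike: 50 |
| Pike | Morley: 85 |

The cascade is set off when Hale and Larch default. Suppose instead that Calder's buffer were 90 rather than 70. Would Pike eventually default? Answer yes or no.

With Calder's buffer at 90:
Round 1 — Hale, Larch default (initial).
  Dover: +35 → 35 < 100
  Pike: +55+95 → 150 ≥ 30
Round 2 — Pike defaults.
  Morley: +85 → 85 ≥ 30
Round 3 — Morley defaults.
No further defaults.

yes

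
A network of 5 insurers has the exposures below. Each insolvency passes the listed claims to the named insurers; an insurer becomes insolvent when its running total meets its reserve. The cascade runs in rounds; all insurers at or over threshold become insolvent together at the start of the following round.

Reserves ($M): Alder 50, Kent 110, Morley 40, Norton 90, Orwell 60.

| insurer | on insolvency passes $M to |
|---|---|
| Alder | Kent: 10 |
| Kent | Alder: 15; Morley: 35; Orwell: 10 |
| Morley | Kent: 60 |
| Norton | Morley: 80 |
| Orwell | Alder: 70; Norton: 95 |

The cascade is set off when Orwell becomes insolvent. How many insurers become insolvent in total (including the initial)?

Round 1 — Orwell becomes insolvent (initial).
  Alder: +70 → 70 ≥ 50
  Norton: +95 → 95 ≥ 90
Round 2 — Alder, Norton become insolvent.
  Kent: +10 → 10 < 110
  Morley: +80 → 80 ≥ 40
Round 3 — Morley becomes insolvent.
  Kent: +60 → 70 < 110
No further insolvencies.

4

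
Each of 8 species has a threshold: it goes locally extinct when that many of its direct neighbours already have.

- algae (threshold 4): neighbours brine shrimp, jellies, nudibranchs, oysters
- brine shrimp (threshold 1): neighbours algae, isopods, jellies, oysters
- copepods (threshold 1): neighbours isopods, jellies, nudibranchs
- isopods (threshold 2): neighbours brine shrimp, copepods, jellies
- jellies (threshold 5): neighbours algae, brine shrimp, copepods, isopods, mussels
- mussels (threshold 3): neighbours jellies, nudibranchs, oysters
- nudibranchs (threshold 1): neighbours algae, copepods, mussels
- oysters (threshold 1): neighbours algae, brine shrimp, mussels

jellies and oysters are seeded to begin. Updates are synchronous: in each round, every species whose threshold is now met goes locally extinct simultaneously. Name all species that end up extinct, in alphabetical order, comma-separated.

Round 1 — jellies, oysters go locally extinct (initial).
Round 2 — checking thresholds:
  algae: 2 of 4 neighbours < 4, holds.
  brine shrimp: 2 of 4 neighbours ≥ 1, goes locally extinct.
  copepods: 1 of 3 neighbours ≥ 1, goes locally extinct.
  isopods: 1 of 3 neighbours < 2, holds.
  mussels: 2 of 3 neighbours < 3, holds.
Round 3 — checking thresholds:
  algae: 3 of 4 neighbours < 4, holds.
  isopods: 3 of 3 neighbours ≥ 2, goes locally extinct.
  mussels: 2 of 3 neighbours < 3, holds.
  nudibranchs: 1 of 3 neighbours ≥ 1, goes locally extinct.
Round 4 — checking thresholds:
  algae: 4 of 4 neighbours ≥ 4, goes locally extinct.
  mussels: 3 of 3 neighbours ≥ 3, goes locally extinct.
Round 5 — no new extinctions; cascade stops.

algae, brine shrimp, copepods, isopods, jellies, mussels, nudibranchs, oysters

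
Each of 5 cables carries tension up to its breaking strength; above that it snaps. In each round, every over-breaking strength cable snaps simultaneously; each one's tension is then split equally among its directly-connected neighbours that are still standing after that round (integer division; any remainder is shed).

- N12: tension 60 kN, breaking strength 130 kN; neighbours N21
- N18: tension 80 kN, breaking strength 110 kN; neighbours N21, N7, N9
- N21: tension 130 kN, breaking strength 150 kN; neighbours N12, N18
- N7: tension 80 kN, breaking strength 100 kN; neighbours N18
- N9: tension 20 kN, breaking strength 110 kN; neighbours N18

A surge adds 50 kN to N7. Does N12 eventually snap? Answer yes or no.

yes

Round 1 — N7 at 130 > 100. N7 snaps.
  N7 sheds 130 kN to N18: 130 each.
    N18: 80+130 = 210 > 110
Round 2 — N18 snaps.
  N18 sheds 210 kN to N21, N9: 105 each.
    N21: 130+105 = 235 > 150
    N9: 20+105 = 125 > 110
Round 3 — N21, N9 snap.
  N21 sheds 235 kN to N12: 235 each.
    N12: 60+235 = 295 > 130
  N9 sheds 125 kN: no online neighbours, lost.
Round 4 — N12 snaps.
  N12 sheds 295 kN: no online neighbours, lost.
No further breaks.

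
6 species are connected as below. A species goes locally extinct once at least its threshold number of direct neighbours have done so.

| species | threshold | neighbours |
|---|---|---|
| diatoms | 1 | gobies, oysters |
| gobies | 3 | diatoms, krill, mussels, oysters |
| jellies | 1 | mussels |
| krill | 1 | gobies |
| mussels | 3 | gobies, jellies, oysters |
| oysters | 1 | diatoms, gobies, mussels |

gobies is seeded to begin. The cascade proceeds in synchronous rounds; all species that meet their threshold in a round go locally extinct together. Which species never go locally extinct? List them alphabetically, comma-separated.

jellies, mussels

Round 1 — gobies goes locally extinct (initial).
Round 2 — checking thresholds:
  diatoms: 1 of 2 neighbours ≥ 1, goes locally extinct.
  krill: 1 of 1 neighbours ≥ 1, goes locally extinct.
  mussels: 1 of 3 neighbours < 3, holds.
  oysters: 1 of 3 neighbours ≥ 1, goes locally extinct.
Round 3 — no new extinctions; cascade stops.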